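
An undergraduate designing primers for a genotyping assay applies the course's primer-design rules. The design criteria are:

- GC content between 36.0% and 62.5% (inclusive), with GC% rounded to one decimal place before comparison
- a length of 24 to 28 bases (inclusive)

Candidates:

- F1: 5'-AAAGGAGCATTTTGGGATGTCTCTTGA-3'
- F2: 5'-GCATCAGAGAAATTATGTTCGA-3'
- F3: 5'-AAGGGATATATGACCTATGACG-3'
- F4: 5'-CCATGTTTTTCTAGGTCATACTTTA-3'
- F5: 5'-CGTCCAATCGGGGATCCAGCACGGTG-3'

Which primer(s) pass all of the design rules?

F1 (27 nt, A=7 T=9 G=8 C=3): GC 11/27 = 40.7% ✓; length 27 ✓ — passes.
F2 (22 nt, A=8 T=6 G=5 C=3): GC 8/22 = 36.4% ✓; length 22, outside 24–28 ✗ — fails.
F3 (22 nt, A=8 T=5 G=6 C=3): GC 9/22 = 40.9% ✓; length 22, outside 24–28 ✗ — fails.
F4 (25 nt, A=5 T=12 G=3 C=5): GC 8/25 = 32.0%, outside 36.0–62.5% ✗; length 25 ✓ — fails.
F5 (26 nt, A=5 T=4 G=9 C=8): GC 17/26 = 65.4%, outside 36.0–62.5% ✗; length 26 ✓ — fails.

F1 only.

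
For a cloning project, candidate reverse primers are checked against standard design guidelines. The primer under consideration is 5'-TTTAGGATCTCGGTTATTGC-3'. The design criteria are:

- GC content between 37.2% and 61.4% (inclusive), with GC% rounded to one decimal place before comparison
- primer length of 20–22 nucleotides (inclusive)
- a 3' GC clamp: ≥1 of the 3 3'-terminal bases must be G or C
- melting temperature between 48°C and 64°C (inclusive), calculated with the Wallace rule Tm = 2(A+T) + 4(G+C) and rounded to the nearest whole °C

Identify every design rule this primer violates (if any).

Meets all criteria.

Base counts: A=3, T=9, G=5, C=3 (length 20).
GC content: GC 8/20 = 40.0% ✓
length: length 20 ✓
GC clamp: 3' end TGC has 2 G/C ✓
Tm: Tm = 2·12 + 4·8 = 56°C ✓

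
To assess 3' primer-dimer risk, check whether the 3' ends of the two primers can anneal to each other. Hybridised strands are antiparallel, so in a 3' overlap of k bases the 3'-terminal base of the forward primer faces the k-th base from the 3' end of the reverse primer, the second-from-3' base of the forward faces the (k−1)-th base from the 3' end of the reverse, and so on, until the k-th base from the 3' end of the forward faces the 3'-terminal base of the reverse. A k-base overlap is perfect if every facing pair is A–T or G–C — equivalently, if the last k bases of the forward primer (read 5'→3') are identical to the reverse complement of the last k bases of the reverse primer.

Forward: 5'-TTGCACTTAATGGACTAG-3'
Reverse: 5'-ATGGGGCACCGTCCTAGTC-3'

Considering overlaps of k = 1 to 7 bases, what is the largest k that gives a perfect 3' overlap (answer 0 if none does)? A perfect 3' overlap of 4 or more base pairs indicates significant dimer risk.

Last 7 bases (5'→3') — forward …GGACTAG, reverse …CCTAGTC.
Reverse complement of the reverse primer's last 7 bases: GACTAGG; its first k bases are the reverse complement of the reverse primer's last k bases, so a perfect k-base overlap needs the forward primer's last k bases to equal them.
Comparing (forward last k vs required): k=1: G vs G ✓; k=2: AG vs GA ✗; k=3: TAG vs GAC ✗; k=4: CTAG vs GACT ✗; k=5: ACTAG vs GACTA ✗; k=6: GACTAG vs GACTAG ✓; k=7: GGACTAG vs GACTAGG ✗.
Perfect overlaps at k = 1, 6; the largest is 6.

Longest perfect overlap: 6 complementary base pairs; significant dimer risk (threshold 4).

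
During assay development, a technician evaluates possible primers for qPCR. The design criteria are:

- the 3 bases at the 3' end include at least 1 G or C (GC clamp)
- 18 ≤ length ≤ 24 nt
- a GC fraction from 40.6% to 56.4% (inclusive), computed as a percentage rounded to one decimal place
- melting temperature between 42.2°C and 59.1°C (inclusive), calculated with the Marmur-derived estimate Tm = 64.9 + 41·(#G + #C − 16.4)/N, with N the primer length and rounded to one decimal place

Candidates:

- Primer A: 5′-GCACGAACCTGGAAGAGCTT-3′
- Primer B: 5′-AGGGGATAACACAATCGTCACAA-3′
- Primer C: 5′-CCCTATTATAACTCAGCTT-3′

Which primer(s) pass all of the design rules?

Primer A (20 nt, A=6 T=3 G=6 C=5): 3' end CTT has 1 G/C ✓; length 20 ✓; GC 11/20 = 55.0% ✓; Tm = 64.9 + 41·(11 − 16.4)/20 = 53.8°C ✓ — passes.
Primer B (23 nt, A=10 T=3 G=5 C=5): 3' end CAA has 1 G/C ✓; length 23 ✓; GC 10/23 = 43.5% ✓; Tm = 64.9 + 41·(10 − 16.4)/23 = 53.5°C ✓ — passes.
Primer C (19 nt, A=5 T=7 G=1 C=6): 3' end CTT has 1 G/C ✓; length 19 ✓; GC 7/19 = 36.8%, outside 40.6–56.4% ✗; Tm = 64.9 + 41·(7 − 16.4)/19 = 44.6°C ✓ — fails.

Primer A and Primer B.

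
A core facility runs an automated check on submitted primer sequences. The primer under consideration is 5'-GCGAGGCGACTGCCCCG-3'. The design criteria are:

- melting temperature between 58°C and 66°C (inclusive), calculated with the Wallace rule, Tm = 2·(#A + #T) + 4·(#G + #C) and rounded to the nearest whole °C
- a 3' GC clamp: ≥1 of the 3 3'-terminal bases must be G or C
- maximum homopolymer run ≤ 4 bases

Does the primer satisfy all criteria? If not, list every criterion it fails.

Base counts: A=2, T=1, G=7, C=7 (length 17).
Tm: Tm = 2·3 + 4·14 = 62°C ✓
GC clamp: 3' end CCG has 3 G/C ✓
homopolymer run: longest run = 4 ✓

Meets all criteria.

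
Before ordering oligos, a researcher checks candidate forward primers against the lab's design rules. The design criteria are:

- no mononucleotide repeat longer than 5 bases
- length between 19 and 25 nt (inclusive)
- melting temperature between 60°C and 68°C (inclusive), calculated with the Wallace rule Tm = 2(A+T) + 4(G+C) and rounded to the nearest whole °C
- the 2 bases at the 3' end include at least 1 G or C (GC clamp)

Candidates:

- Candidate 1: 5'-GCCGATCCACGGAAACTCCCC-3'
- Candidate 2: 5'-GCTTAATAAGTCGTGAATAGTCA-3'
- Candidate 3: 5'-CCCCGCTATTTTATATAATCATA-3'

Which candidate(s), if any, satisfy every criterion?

Candidate 1 (21 nt, A=5 T=2 G=4 C=10): longest run = 4 ✓; length 21 ✓; Tm = 2·7 + 4·14 = 70°C, outside 60–68°C ✗; 3' end CC has 2 G/C ✓ — fails.
Candidate 2 (23 nt, A=8 T=7 G=5 C=3): longest run = 2 ✓; length 23 ✓; Tm = 2·15 + 4·8 = 62°C ✓; 3' end CA has 1 G/C ✓ — passes.
Candidate 3 (23 nt, A=7 T=9 G=1 C=6): longest run = 4 ✓; length 23 ✓; Tm = 2·16 + 4·7 = 60°C ✓; 3' end TA has 0 G/C, need ≥1 ✗ — fails.

Candidate 2 only.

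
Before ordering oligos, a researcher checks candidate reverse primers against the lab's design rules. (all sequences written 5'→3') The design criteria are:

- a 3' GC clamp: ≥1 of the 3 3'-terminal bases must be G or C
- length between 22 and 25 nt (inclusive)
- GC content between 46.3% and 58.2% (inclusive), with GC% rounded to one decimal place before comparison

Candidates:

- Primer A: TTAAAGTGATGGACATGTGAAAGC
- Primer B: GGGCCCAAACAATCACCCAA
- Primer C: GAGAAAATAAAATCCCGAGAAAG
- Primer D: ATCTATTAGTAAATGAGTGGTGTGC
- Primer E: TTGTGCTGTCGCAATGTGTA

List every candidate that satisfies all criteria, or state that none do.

Primer A (24 nt, A=9 T=6 G=7 C=2): 3' end AGC has 2 G/C ✓; length 24 ✓; GC 9/24 = 37.5%, outside 46.3–58.2% ✗ — fails.
Primer B (20 nt, A=8 T=1 G=3 C=8): 3' end CAA has 1 G/C ✓; length 20, outside 22–25 ✗; GC 11/20 = 55.0% ✓ — fails.
Primer C (23 nt, A=13 T=2 G=5 C=3): 3' end AAG has 1 G/C ✓; length 23 ✓; GC 8/23 = 34.8%, outside 46.3–58.2% ✗ — fails.
Primer D (25 nt, A=7 T=9 G=7 C=2): 3' end TGC has 2 G/C ✓; length 25 ✓; GC 9/25 = 36.0%, outside 46.3–58.2% ✗ — fails.
Primer E (20 nt, A=3 T=8 G=6 C=3): 3' end GTA has 1 G/C ✓; length 20, outside 22–25 ✗; GC 9/20 = 45.0%, outside 46.3–58.2% ✗ — fails.

None of the candidates satisfy all criteria.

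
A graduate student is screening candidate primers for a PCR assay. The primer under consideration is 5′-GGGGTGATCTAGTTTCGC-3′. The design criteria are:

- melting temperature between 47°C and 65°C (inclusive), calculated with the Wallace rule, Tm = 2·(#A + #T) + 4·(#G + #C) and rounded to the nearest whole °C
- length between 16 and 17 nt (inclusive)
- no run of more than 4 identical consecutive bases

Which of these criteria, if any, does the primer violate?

Base counts: A=2, T=6, G=7, C=3 (length 18).
Tm: Tm = 2·8 + 4·10 = 56°C ✓
length: length 18, outside 16–17 ✗
homopolymer run: longest run = 4 ✓

Fails: length.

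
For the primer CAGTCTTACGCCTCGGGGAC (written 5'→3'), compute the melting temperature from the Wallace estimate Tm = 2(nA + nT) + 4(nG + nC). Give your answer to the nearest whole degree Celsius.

66°C

Base counts: A=3, T=4, G=6, C=7 (length 20).
Tm = 2·(3+4) + 4·(6+7) = 2·7 + 4·13 = 14 + 52 = 66°C.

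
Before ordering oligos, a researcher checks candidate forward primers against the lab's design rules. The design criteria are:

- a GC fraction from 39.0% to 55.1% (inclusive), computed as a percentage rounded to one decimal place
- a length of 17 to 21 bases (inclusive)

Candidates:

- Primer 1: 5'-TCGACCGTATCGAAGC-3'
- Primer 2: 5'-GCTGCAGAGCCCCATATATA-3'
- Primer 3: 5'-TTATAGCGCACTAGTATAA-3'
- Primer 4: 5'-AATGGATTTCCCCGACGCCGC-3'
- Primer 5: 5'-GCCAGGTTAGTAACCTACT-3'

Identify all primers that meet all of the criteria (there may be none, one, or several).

Primer 2 and Primer 5.

Primer 1 (16 nt, A=4 T=3 G=4 C=5): GC 9/16 = 56.3%, outside 39.0–55.1% ✗; length 16, outside 17–21 ✗ — fails.
Primer 2 (20 nt, A=6 T=4 G=4 C=6): GC 10/20 = 50.0% ✓; length 20 ✓ — passes.
Primer 3 (19 nt, A=7 T=6 G=3 C=3): GC 6/19 = 31.6%, outside 39.0–55.1% ✗; length 19 ✓ — fails.
Primer 4 (21 nt, A=4 T=4 G=5 C=8): GC 13/21 = 61.9%, outside 39.0–55.1% ✗; length 21 ✓ — fails.
Primer 5 (19 nt, A=5 T=5 G=4 C=5): GC 9/19 = 47.4% ✓; length 19 ✓ — passes.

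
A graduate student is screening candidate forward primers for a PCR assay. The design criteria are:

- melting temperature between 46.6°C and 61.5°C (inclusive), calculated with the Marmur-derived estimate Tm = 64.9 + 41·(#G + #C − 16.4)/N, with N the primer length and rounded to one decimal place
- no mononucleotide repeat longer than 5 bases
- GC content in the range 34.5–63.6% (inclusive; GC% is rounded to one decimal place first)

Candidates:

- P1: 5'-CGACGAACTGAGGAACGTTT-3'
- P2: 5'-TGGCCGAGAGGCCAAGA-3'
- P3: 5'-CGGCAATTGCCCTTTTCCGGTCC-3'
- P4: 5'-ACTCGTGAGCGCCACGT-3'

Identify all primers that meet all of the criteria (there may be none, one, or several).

P1 (20 nt, A=6 T=4 G=6 C=4): Tm = 64.9 + 41·(10 − 16.4)/20 = 51.8°C ✓; longest run = 3 ✓; GC 10/20 = 50.0% ✓ — passes.
P2 (17 nt, A=5 T=1 G=7 C=4): Tm = 64.9 + 41·(11 − 16.4)/17 = 51.9°C ✓; longest run = 2 ✓; GC 11/17 = 64.7%, outside 34.5–63.6% ✗ — fails.
P3 (23 nt, A=2 T=7 G=5 C=9): Tm = 64.9 + 41·(14 − 16.4)/23 = 60.6°C ✓; longest run = 4 ✓; GC 14/23 = 60.9% ✓ — passes.
P4 (17 nt, A=3 T=3 G=5 C=6): Tm = 64.9 + 41·(11 − 16.4)/17 = 51.9°C ✓; longest run = 2 ✓; GC 11/17 = 64.7%, outside 34.5–63.6% ✗ — fails.

P1 and P3.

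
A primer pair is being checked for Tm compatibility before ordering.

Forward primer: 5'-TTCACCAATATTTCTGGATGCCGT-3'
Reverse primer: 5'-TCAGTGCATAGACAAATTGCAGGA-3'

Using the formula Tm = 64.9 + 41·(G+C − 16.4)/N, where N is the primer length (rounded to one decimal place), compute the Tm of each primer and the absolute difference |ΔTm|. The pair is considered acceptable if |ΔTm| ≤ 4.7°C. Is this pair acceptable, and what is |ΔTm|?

|ΔTm| = 0.0°C; the pair is acceptable.

Forward: G+C = 10, N = 24 → Tm = 64.9 + 41·(10 − 16.4)/24 = 54.0°C.
Reverse: G+C = 10, N = 24 → Tm = 64.9 + 41·(10 − 16.4)/24 = 54.0°C.
|ΔTm| = |54.0 − 54.0| = 0.0°C, ≤ 4.7°C.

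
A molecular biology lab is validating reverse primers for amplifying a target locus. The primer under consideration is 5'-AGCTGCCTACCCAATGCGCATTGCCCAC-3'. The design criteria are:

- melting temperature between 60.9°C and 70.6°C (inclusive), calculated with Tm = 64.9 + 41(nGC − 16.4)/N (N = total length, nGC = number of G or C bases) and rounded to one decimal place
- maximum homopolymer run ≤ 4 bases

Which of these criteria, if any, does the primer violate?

Base counts: A=6, T=5, G=5, C=12 (length 28).
Tm: Tm = 64.9 + 41·(17 − 16.4)/28 = 65.8°C ✓
homopolymer run: longest run = 3 ✓

Meets all criteria.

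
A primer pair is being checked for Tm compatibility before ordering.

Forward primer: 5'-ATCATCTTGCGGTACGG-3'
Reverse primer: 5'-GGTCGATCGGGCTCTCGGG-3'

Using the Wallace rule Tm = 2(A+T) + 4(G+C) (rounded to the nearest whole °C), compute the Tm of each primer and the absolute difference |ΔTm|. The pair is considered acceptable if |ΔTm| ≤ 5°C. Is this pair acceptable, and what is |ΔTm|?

|ΔTm| = 14°C; the pair is not acceptable.

Forward: A=3 T=5 G=5 C=4 → Tm = 2·8 + 4·9 = 52°C.
Reverse: A=1 T=4 G=9 C=5 → Tm = 2·5 + 4·14 = 66°C.
|ΔTm| = |52 − 66| = 14°C, > 5°C.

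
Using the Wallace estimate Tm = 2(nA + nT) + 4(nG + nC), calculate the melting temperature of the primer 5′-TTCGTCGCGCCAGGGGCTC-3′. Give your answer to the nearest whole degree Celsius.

Base counts: A=1, T=4, G=7, C=7 (length 19).
Tm = 2·(1+4) + 4·(7+7) = 2·5 + 4·14 = 10 + 56 = 66°C.

66°C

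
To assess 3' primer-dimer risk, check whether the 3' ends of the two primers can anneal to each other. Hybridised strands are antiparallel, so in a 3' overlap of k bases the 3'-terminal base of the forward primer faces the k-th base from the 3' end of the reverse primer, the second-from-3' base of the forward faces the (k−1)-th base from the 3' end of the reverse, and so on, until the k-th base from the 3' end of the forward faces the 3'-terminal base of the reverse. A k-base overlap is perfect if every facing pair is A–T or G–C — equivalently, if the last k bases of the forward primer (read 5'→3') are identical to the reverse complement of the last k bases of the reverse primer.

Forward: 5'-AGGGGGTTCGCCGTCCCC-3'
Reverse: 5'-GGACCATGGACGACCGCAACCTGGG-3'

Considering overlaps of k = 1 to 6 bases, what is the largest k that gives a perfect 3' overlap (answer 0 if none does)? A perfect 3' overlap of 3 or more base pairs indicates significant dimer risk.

Last 6 bases (5'→3') — forward …GTCCCC, reverse …CCTGGG.
Reverse complement of the reverse primer's last 6 bases: CCCAGG; its first k bases are the reverse complement of the reverse primer's last k bases, so a perfect k-base overlap needs the forward primer's last k bases to equal them.
Comparing (forward last k vs required): k=1: C vs C ✓; k=2: CC vs CC ✓; k=3: CCC vs CCC ✓; k=4: CCCC vs CCCA ✗; k=5: TCCCC vs CCCAG ✗; k=6: GTCCCC vs CCCAGG ✗.
Perfect overlaps at k = 1, 2, 3; the largest is 3.

Longest perfect overlap: 3 complementary base pairs; significant dimer risk (threshold 3).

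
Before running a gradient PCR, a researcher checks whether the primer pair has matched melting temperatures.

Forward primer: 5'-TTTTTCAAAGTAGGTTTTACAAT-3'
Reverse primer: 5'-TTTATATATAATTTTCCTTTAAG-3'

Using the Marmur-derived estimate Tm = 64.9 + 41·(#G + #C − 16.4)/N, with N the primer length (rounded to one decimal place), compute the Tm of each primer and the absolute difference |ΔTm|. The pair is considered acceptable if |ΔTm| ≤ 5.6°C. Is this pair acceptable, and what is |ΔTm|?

|ΔTm| = 3.6°C; the pair is acceptable.

Forward: G+C = 5, N = 23 → Tm = 64.9 + 41·(5 − 16.4)/23 = 44.6°C.
Reverse: G+C = 3, N = 23 → Tm = 64.9 + 41·(3 − 16.4)/23 = 41.0°C.
|ΔTm| = |44.6 − 41.0| = 3.6°C, ≤ 5.6°C.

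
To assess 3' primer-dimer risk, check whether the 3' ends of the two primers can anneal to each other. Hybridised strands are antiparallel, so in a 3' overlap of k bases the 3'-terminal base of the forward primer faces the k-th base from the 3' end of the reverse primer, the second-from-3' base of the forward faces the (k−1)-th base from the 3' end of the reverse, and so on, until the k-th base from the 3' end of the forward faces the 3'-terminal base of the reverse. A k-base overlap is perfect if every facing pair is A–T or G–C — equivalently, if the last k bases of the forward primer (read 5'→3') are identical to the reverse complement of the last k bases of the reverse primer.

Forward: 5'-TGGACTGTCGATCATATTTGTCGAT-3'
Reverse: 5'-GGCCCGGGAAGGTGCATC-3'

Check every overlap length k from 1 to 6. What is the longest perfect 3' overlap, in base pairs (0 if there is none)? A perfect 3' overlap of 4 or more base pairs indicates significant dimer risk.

Longest perfect overlap: 3 complementary base pairs; below the dimer-risk threshold (threshold 4).

Last 6 bases (5'→3') — forward …GTCGAT, reverse …TGCATC.
Reverse complement of the reverse primer's last 6 bases: GATGCA; its first k bases are the reverse complement of the reverse primer's last k bases, so a perfect k-base overlap needs the forward primer's last k bases to equal them.
Comparing (forward last k vs required): k=1: T vs G ✗; k=2: AT vs GA ✗; k=3: GAT vs GAT ✓; k=4: CGAT vs GATG ✗; k=5: TCGAT vs GATGC ✗; k=6: GTCGAT vs GATGCA ✗.
Only k = 3 is perfect, so the longest perfect 3' overlap is 3.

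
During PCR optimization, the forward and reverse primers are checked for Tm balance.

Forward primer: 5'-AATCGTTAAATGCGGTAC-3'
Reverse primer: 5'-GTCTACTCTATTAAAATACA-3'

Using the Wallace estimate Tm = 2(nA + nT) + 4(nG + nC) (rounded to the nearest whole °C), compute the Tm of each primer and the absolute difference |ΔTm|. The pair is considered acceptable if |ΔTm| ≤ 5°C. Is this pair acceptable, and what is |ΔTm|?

|ΔTm| = 0°C; the pair is acceptable.

Forward: A=6 T=5 G=4 C=3 → Tm = 2·11 + 4·7 = 50°C.
Reverse: A=8 T=7 G=1 C=4 → Tm = 2·15 + 4·5 = 50°C.
|ΔTm| = |50 − 50| = 0°C, ≤ 5°C.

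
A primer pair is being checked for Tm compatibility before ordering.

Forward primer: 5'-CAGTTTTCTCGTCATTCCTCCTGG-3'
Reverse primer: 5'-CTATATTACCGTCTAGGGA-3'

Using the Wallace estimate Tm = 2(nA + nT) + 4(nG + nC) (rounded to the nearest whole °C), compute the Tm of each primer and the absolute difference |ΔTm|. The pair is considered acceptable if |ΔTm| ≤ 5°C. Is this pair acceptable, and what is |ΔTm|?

|ΔTm| = 18°C; the pair is not acceptable.

Forward: A=2 T=10 G=4 C=8 → Tm = 2·12 + 4·12 = 72°C.
Reverse: A=5 T=6 G=4 C=4 → Tm = 2·11 + 4·8 = 54°C.
|ΔTm| = |72 − 54| = 18°C, > 5°C.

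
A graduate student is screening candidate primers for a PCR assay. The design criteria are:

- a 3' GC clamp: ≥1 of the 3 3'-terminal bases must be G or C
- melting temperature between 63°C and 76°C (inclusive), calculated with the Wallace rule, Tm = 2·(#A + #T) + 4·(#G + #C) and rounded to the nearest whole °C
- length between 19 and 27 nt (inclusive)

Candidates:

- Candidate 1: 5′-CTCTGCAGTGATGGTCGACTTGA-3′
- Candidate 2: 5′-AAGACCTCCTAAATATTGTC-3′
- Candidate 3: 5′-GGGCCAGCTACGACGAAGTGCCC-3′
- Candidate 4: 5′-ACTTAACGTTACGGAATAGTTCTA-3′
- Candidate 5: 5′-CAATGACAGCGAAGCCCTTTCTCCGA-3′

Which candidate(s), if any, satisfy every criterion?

Candidate 1 and Candidate 4.

Candidate 1 (23 nt, A=4 T=7 G=7 C=5): 3' end TGA has 1 G/C ✓; Tm = 2·11 + 4·12 = 70°C ✓; length 23 ✓ — passes.
Candidate 2 (20 nt, A=7 T=6 G=2 C=5): 3' end GTC has 2 G/C ✓; Tm = 2·13 + 4·7 = 54°C, outside 63–76°C ✗; length 20 ✓ — fails.
Candidate 3 (23 nt, A=5 T=2 G=8 C=8): 3' end CCC has 3 G/C ✓; Tm = 2·7 + 4·16 = 78°C, outside 63–76°C ✗; length 23 ✓ — fails.
Candidate 4 (24 nt, A=8 T=8 G=4 C=4): 3' end CTA has 1 G/C ✓; Tm = 2·16 + 4·8 = 64°C ✓; length 24 ✓ — passes.
Candidate 5 (26 nt, A=7 T=5 G=5 C=9): 3' end CGA has 2 G/C ✓; Tm = 2·12 + 4·14 = 80°C, outside 63–76°C ✗; length 26 ✓ — fails.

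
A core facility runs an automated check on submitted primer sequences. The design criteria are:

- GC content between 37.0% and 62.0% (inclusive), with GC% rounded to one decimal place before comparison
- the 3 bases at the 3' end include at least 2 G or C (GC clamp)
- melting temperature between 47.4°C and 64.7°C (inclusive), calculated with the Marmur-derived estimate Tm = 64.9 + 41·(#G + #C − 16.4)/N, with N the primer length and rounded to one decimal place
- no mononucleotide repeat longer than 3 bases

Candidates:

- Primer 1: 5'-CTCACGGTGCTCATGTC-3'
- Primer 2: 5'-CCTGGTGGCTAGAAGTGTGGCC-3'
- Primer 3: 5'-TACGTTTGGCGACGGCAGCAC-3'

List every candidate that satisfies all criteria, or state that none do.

Primer 1 (17 nt, A=2 T=5 G=4 C=6): GC 10/17 = 58.8% ✓; 3' end GTC has 2 G/C ✓; Tm = 64.9 + 41·(10 − 16.4)/17 = 49.5°C ✓; longest run = 2 ✓ — passes.
Primer 2 (22 nt, A=3 T=5 G=9 C=5): GC 14/22 = 63.6%, outside 37.0–62.0% ✗; 3' end GCC has 3 G/C ✓; Tm = 64.9 + 41·(14 − 16.4)/22 = 60.4°C ✓; longest run = 2 ✓ — fails.
Primer 3 (21 nt, A=4 T=4 G=7 C=6): GC 13/21 = 61.9% ✓; 3' end CAC has 2 G/C ✓; Tm = 64.9 + 41·(13 − 16.4)/21 = 58.3°C ✓; longest run = 3 ✓ — passes.

Primer 1 and Primer 3.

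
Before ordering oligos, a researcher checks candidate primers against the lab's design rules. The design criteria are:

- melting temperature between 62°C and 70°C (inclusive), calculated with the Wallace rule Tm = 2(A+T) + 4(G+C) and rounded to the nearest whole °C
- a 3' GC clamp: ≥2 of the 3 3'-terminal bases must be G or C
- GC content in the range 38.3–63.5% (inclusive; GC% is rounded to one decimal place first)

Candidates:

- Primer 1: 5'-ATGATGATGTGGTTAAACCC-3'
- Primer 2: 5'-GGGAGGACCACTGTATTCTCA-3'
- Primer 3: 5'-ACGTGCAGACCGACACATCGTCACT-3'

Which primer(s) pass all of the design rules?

Primer 1 (20 nt, A=6 T=6 G=5 C=3): Tm = 2·12 + 4·8 = 56°C, outside 62–70°C ✗; 3' end CCC has 3 G/C ✓; GC 8/20 = 40.0% ✓ — fails.
Primer 2 (21 nt, A=5 T=5 G=6 C=5): Tm = 2·10 + 4·11 = 64°C ✓; 3' end TCA has 1 G/C, need ≥2 ✗; GC 11/21 = 52.4% ✓ — fails.
Primer 3 (25 nt, A=7 T=4 G=5 C=9): Tm = 2·11 + 4·14 = 78°C, outside 62–70°C ✗; 3' end ACT has 1 G/C, need ≥2 ✗; GC 14/25 = 56.0% ✓ — fails.

None of the candidates satisfy all criteria.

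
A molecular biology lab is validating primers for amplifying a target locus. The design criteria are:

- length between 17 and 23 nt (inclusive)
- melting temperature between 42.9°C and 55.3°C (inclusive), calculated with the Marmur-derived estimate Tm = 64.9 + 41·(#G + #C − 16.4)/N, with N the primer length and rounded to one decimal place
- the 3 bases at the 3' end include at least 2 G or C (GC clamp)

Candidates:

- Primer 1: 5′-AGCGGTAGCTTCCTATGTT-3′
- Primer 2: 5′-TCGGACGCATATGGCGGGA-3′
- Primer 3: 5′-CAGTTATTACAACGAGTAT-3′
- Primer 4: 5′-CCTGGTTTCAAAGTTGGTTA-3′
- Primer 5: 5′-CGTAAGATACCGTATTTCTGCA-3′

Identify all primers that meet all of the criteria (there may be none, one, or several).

Primer 5 only.

Primer 1 (19 nt, A=3 T=7 G=5 C=4): length 19 ✓; Tm = 64.9 + 41·(9 − 16.4)/19 = 48.9°C ✓; 3' end GTT has 1 G/C, need ≥2 ✗ — fails.
Primer 2 (19 nt, A=4 T=3 G=8 C=4): length 19 ✓; Tm = 64.9 + 41·(12 − 16.4)/19 = 55.4°C, outside 42.9–55.3°C ✗; 3' end GGA has 2 G/C ✓ — fails.
Primer 3 (19 nt, A=7 T=6 G=3 C=3): length 19 ✓; Tm = 64.9 + 41·(6 − 16.4)/19 = 42.5°C, outside 42.9–55.3°C ✗; 3' end TAT has 0 G/C, need ≥2 ✗ — fails.
Primer 4 (20 nt, A=4 T=8 G=5 C=3): length 20 ✓; Tm = 64.9 + 41·(8 − 16.4)/20 = 47.7°C ✓; 3' end TTA has 0 G/C, need ≥2 ✗ — fails.
Primer 5 (22 nt, A=6 T=7 G=4 C=5): length 22 ✓; Tm = 64.9 + 41·(9 − 16.4)/22 = 51.1°C ✓; 3' end GCA has 2 G/C ✓ — passes.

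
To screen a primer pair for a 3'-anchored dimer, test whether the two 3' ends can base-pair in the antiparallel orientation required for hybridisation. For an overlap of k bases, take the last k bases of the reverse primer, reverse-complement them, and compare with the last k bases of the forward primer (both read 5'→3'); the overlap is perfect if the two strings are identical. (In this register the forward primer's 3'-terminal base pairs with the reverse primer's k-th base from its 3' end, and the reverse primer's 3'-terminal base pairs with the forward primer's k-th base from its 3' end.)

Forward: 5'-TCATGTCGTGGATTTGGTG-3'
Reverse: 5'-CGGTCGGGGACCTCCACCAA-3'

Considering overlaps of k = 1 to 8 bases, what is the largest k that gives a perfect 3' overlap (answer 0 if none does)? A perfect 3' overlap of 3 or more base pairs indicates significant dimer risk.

Last 8 bases (5'→3') — forward …ATTTGGTG, reverse …TCCACCAA.
Reverse complement of the reverse primer's last 8 bases: TTGGTGGA; its first k bases are the reverse complement of the reverse primer's last k bases, so a perfect k-base overlap needs the forward primer's last k bases to equal them.
Comparing (forward last k vs required): k=1: G vs T ✗; k=2: TG vs TT ✗; k=3: GTG vs TTG ✗; k=4: GGTG vs TTGG ✗; k=5: TGGTG vs TTGGT ✗; k=6: TTGGTG vs TTGGTG ✓; k=7: TTTGGTG vs TTGGTGG ✗; k=8: ATTTGGTG vs TTGGTGGA ✗.
Only k = 6 is perfect, so the longest perfect 3' overlap is 6.

Longest perfect overlap: 6 complementary base pairs; significant dimer risk (threshold 3).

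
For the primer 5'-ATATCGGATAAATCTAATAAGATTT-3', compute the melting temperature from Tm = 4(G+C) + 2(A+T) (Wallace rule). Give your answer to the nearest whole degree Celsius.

60°C

Base counts: A=11, T=9, G=3, C=2 (length 25).
Tm = 2·(11+9) + 4·(3+2) = 2·20 + 4·5 = 40 + 20 = 60°C.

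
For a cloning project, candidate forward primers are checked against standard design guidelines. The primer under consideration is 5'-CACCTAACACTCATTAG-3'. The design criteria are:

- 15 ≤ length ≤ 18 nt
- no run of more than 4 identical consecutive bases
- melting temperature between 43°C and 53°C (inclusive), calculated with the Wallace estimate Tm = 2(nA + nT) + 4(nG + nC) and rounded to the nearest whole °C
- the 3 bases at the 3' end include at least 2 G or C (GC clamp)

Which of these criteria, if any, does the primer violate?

Fails: GC clamp.

Base counts: A=6, T=4, G=1, C=6 (length 17).
length: length 17 ✓
homopolymer run: longest run = 2 ✓
Tm: Tm = 2·10 + 4·7 = 48°C ✓
GC clamp: 3' end TAG has 1 G/C, need ≥2 ✗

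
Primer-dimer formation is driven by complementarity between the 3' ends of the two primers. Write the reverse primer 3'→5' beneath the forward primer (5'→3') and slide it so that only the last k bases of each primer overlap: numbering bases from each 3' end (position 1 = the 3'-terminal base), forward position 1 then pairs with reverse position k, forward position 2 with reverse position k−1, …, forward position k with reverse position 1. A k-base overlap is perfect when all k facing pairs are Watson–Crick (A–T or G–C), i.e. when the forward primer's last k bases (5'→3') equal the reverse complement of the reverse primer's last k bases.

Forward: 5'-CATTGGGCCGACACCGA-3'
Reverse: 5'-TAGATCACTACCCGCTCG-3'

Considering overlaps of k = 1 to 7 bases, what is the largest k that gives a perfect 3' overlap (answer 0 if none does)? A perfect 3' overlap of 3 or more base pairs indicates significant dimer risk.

Last 7 bases (5'→3') — forward …ACACCGA, reverse …CCGCTCG.
Reverse complement of the reverse primer's last 7 bases: CGAGCGG; its first k bases are the reverse complement of the reverse primer's last k bases, so a perfect k-base overlap needs the forward primer's last k bases to equal them.
Comparing (forward last k vs required): k=1: A vs C ✗; k=2: GA vs CG ✗; k=3: CGA vs CGA ✓; k=4: CCGA vs CGAG ✗; k=5: ACCGA vs CGAGC ✗; k=6: CACCGA vs CGAGCG ✗; k=7: ACACCGA vs CGAGCGG ✗.
Only k = 3 is perfect, so the longest perfect 3' overlap is 3.

Longest perfect overlap: 3 complementary base pairs; significant dimer risk (threshold 3).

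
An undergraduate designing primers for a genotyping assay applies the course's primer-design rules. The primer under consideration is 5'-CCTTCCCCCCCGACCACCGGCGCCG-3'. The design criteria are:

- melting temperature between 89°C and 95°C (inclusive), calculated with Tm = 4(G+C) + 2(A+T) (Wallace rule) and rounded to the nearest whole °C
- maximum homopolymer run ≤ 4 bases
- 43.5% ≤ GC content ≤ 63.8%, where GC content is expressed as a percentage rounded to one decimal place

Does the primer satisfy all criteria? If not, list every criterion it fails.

Fails: homopolymer run, GC content.

Base counts: A=2, T=2, G=5, C=16 (length 25).
Tm: Tm = 2·4 + 4·21 = 92°C ✓
homopolymer run: longest run = 7, exceeds 4 ✗
GC content: GC 21/25 = 84.0%, outside 43.5–63.8% ✗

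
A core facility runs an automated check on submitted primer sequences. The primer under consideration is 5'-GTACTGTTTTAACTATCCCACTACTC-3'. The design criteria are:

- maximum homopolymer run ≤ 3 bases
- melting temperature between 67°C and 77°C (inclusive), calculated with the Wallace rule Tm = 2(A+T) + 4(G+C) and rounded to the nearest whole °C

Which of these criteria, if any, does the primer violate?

Fails: homopolymer run.

Base counts: A=6, T=10, G=2, C=8 (length 26).
homopolymer run: longest run = 4, exceeds 3 ✗
Tm: Tm = 2·16 + 4·10 = 72°C ✓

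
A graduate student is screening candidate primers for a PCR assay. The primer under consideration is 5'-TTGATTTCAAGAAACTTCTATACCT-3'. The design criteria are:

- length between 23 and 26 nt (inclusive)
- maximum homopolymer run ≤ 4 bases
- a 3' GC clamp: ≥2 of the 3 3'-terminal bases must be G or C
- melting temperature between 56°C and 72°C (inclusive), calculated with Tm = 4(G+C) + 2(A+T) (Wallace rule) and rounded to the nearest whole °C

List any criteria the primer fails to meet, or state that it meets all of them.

Base counts: A=8, T=10, G=2, C=5 (length 25).
length: length 25 ✓
homopolymer run: longest run = 3 ✓
GC clamp: 3' end CCT has 2 G/C ✓
Tm: Tm = 2·18 + 4·7 = 64°C ✓

Meets all criteria.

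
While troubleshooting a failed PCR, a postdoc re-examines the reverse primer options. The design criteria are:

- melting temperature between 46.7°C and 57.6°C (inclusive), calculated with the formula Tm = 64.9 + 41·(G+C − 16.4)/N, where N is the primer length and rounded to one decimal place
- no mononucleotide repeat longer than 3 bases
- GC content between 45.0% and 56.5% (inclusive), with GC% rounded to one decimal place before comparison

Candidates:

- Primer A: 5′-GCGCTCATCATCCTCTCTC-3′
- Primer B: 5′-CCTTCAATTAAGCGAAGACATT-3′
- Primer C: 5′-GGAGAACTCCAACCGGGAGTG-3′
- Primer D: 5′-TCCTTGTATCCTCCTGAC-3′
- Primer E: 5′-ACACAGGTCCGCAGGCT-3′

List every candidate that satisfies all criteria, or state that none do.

Primer A (19 nt, A=2 T=6 G=2 C=9): Tm = 64.9 + 41·(11 − 16.4)/19 = 53.2°C ✓; longest run = 2 ✓; GC 11/19 = 57.9%, outside 45.0–56.5% ✗ — fails.
Primer B (22 nt, A=8 T=6 G=3 C=5): Tm = 64.9 + 41·(8 − 16.4)/22 = 49.2°C ✓; longest run = 2 ✓; GC 8/22 = 36.4%, outside 45.0–56.5% ✗ — fails.
Primer C (21 nt, A=6 T=2 G=8 C=5): Tm = 64.9 + 41·(13 − 16.4)/21 = 58.3°C, outside 46.7–57.6°C ✗; longest run = 3 ✓; GC 13/21 = 61.9%, outside 45.0–56.5% ✗ — fails.
Primer D (18 nt, A=2 T=7 G=2 C=7): Tm = 64.9 + 41·(9 − 16.4)/18 = 48.0°C ✓; longest run = 2 ✓; GC 9/18 = 50.0% ✓ — passes.
Primer E (17 nt, A=4 T=2 G=5 C=6): Tm = 64.9 + 41·(11 − 16.4)/17 = 51.9°C ✓; longest run = 2 ✓; GC 11/17 = 64.7%, outside 45.0–56.5% ✗ — fails.

Primer D only.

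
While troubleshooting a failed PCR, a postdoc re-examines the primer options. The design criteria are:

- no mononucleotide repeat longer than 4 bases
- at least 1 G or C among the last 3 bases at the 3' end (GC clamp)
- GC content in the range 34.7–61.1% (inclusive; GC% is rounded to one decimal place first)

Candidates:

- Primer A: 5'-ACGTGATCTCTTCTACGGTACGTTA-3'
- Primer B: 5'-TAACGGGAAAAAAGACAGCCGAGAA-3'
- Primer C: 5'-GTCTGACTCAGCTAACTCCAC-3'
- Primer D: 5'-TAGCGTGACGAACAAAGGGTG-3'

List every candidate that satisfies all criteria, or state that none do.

Primer C and Primer D.

Primer A (25 nt, A=5 T=9 G=5 C=6): longest run = 2 ✓; 3' end TTA has 0 G/C, need ≥1 ✗; GC 11/25 = 44.0% ✓ — fails.
Primer B (25 nt, A=13 T=1 G=7 C=4): longest run = 6, exceeds 4 ✗; 3' end GAA has 1 G/C ✓; GC 11/25 = 44.0% ✓ — fails.
Primer C (21 nt, A=5 T=5 G=3 C=8): longest run = 2 ✓; 3' end CAC has 2 G/C ✓; GC 11/21 = 52.4% ✓ — passes.
Primer D (21 nt, A=7 T=3 G=8 C=3): longest run = 3 ✓; 3' end GTG has 2 G/C ✓; GC 11/21 = 52.4% ✓ — passes.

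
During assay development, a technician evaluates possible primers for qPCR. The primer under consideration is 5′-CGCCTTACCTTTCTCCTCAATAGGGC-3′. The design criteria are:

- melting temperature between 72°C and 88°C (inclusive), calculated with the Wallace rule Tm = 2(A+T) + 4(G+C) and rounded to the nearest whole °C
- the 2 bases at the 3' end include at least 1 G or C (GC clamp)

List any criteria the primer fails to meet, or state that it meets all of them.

Meets all criteria.

Base counts: A=4, T=8, G=4, C=10 (length 26).
Tm: Tm = 2·12 + 4·14 = 80°C ✓
GC clamp: 3' end GC has 2 G/C ✓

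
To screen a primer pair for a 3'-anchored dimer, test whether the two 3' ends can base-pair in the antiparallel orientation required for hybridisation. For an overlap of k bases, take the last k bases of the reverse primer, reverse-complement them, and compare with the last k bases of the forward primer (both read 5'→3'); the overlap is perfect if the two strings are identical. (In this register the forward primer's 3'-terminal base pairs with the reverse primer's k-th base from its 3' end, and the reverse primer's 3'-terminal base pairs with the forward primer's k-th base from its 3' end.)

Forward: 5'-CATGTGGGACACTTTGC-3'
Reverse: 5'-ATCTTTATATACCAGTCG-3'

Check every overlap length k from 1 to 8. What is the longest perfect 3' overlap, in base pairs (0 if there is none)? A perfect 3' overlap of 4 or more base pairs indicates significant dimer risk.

Longest perfect overlap: 1 complementary base pair; below the dimer-risk threshold (threshold 4).

Last 8 bases (5'→3') — forward …CACTTTGC, reverse …ACCAGTCG.
Reverse complement of the reverse primer's last 8 bases: CGACTGGT; its first k bases are the reverse complement of the reverse primer's last k bases, so a perfect k-base overlap needs the forward primer's last k bases to equal them.
Comparing (forward last k vs required): k=1: C vs C ✓; k=2: GC vs CG ✗; k=3: TGC vs CGA ✗; k=4: TTGC vs CGAC ✗; k=5: TTTGC vs CGACT ✗; k=6: CTTTGC vs CGACTG ✗; k=7: ACTTTGC vs CGACTGG ✗; k=8: CACTTTGC vs CGACTGGT ✗.
Only k = 1 is perfect, so the longest perfect 3' overlap is 1.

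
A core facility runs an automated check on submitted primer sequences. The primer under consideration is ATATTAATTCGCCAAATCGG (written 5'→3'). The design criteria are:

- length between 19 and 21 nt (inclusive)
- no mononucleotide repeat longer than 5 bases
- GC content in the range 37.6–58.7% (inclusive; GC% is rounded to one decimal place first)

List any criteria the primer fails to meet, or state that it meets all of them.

Fails: GC content.

Base counts: A=7, T=6, G=3, C=4 (length 20).
length: length 20 ✓
homopolymer run: longest run = 3 ✓
GC content: GC 7/20 = 35.0%, outside 37.6–58.7% ✗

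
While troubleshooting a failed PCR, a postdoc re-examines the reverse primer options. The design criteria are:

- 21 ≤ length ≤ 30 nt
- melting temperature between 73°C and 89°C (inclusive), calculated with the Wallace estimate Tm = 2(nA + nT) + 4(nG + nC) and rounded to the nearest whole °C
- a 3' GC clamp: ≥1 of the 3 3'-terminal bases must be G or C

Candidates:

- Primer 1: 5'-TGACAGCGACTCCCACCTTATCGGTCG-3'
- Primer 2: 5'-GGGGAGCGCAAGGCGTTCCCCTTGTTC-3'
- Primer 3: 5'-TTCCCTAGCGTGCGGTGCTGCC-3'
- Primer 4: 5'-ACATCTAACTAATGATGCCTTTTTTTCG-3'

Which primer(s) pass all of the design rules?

Primer 1 (27 nt, A=5 T=6 G=6 C=10): length 27 ✓; Tm = 2·11 + 4·16 = 86°C ✓; 3' end TCG has 2 G/C ✓ — passes.
Primer 2 (27 nt, A=3 T=6 G=10 C=8): length 27 ✓; Tm = 2·9 + 4·18 = 90°C, outside 73–89°C ✗; 3' end TTC has 1 G/C ✓ — fails.
Primer 3 (22 nt, A=1 T=6 G=7 C=8): length 22 ✓; Tm = 2·7 + 4·15 = 74°C ✓; 3' end GCC has 3 G/C ✓ — passes.
Primer 4 (28 nt, A=7 T=12 G=3 C=6): length 28 ✓; Tm = 2·19 + 4·9 = 74°C ✓; 3' end TCG has 2 G/C ✓ — passes.

Primer 1, Primer 3 and Primer 4.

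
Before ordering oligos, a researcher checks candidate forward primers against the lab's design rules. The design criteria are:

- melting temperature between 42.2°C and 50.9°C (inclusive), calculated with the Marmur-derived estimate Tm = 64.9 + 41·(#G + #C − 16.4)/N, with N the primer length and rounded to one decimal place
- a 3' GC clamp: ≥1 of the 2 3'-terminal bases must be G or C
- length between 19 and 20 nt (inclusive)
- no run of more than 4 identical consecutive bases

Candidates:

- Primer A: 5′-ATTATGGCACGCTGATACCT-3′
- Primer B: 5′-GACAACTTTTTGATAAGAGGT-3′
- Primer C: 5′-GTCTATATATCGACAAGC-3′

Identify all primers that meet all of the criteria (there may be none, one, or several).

Primer A only.

Primer A (20 nt, A=5 T=6 G=4 C=5): Tm = 64.9 + 41·(9 − 16.4)/20 = 49.7°C ✓; 3' end CT has 1 G/C ✓; length 20 ✓; longest run = 2 ✓ — passes.
Primer B (21 nt, A=7 T=7 G=5 C=2): Tm = 64.9 + 41·(7 − 16.4)/21 = 46.5°C ✓; 3' end GT has 1 G/C ✓; length 21, outside 19–20 ✗; longest run = 5, exceeds 4 ✗ — fails.
Primer C (18 nt, A=6 T=5 G=3 C=4): Tm = 64.9 + 41·(7 − 16.4)/18 = 43.5°C ✓; 3' end GC has 2 G/C ✓; length 18, outside 19–20 ✗; longest run = 2 ✓ — fails.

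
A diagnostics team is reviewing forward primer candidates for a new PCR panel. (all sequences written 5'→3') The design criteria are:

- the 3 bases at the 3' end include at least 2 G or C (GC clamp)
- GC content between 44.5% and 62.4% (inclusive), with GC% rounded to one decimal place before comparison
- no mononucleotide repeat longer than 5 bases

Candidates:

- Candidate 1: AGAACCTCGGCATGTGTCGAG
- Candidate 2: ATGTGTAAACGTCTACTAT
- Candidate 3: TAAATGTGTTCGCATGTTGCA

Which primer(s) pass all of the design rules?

Candidate 1 (21 nt, A=5 T=4 G=7 C=5): 3' end GAG has 2 G/C ✓; GC 12/21 = 57.1% ✓; longest run = 2 ✓ — passes.
Candidate 2 (19 nt, A=6 T=7 G=3 C=3): 3' end TAT has 0 G/C, need ≥2 ✗; GC 6/19 = 31.6%, outside 44.5–62.4% ✗; longest run = 3 ✓ — fails.
Candidate 3 (21 nt, A=5 T=8 G=5 C=3): 3' end GCA has 2 G/C ✓; GC 8/21 = 38.1%, outside 44.5–62.4% ✗; longest run = 3 ✓ — fails.

Candidate 1 only.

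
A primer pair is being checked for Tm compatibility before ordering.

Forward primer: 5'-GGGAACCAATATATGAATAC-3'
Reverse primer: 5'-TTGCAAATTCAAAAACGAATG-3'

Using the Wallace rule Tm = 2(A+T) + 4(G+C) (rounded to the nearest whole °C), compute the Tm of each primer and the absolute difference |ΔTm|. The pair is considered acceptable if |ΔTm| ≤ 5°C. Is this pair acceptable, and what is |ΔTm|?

Forward: A=9 T=4 G=4 C=3 → Tm = 2·13 + 4·7 = 54°C.
Reverse: A=10 T=5 G=3 C=3 → Tm = 2·15 + 4·6 = 54°C.
|ΔTm| = |54 − 54| = 0°C, ≤ 5°C.

|ΔTm| = 0°C; the pair is acceptable.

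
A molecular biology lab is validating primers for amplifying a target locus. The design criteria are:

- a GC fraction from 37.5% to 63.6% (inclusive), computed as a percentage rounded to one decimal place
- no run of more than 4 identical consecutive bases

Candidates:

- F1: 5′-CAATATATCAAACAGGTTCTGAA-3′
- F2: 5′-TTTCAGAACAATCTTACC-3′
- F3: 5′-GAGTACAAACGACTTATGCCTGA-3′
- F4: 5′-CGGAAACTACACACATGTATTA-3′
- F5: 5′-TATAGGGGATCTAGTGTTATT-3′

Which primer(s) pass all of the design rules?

F3 only.

F1 (23 nt, A=10 T=6 G=3 C=4): GC 7/23 = 30.4%, outside 37.5–63.6% ✗; longest run = 3 ✓ — fails.
F2 (18 nt, A=6 T=6 G=1 C=5): GC 6/18 = 33.3%, outside 37.5–63.6% ✗; longest run = 3 ✓ — fails.
F3 (23 nt, A=8 T=5 G=5 C=5): GC 10/23 = 43.5% ✓; longest run = 3 ✓ — passes.
F4 (22 nt, A=9 T=5 G=3 C=5): GC 8/22 = 36.4%, outside 37.5–63.6% ✗; longest run = 3 ✓ — fails.
F5 (21 nt, A=5 T=9 G=6 C=1): GC 7/21 = 33.3%, outside 37.5–63.6% ✗; longest run = 4 ✓ — fails.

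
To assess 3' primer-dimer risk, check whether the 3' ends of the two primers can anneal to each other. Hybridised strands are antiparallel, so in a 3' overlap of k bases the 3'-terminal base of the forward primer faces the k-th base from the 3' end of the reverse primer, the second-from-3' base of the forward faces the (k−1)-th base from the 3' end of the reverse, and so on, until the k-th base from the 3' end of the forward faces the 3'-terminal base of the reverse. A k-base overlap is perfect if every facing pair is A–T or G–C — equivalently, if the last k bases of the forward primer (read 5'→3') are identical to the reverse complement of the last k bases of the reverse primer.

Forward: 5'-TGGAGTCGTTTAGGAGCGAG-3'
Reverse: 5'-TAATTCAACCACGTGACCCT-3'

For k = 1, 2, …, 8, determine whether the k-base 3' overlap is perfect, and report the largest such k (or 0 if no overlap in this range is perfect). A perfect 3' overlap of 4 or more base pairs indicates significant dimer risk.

Longest perfect overlap: 2 complementary base pairs; below the dimer-risk threshold (threshold 4).

Last 8 bases (5'→3') — forward …GGAGCGAG, reverse …GTGACCCT.
Reverse complement of the reverse primer's last 8 bases: AGGGTCAC; its first k bases are the reverse complement of the reverse primer's last k bases, so a perfect k-base overlap needs the forward primer's last k bases to equal them.
Comparing (forward last k vs required): k=1: G vs A ✗; k=2: AG vs AG ✓; k=3: GAG vs AGG ✗; k=4: CGAG vs AGGG ✗; k=5: GCGAG vs AGGGT ✗; k=6: AGCGAG vs AGGGTC ✗; k=7: GAGCGAG vs AGGGTCA ✗; k=8: GGAGCGAG vs AGGGTCAC ✗.
Only k = 2 is perfect, so the longest perfect 3' overlap is 2.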